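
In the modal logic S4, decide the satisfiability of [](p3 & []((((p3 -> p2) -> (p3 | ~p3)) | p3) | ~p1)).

1. [](p3 & []((((p3 -> p2) -> (p3 | ~p3)) | p3) | ~p1)), w0
2. p3 & []((((p3 -> p2) -> (p3 | ~p3)) | p3) | ~p1), w0   [[]-rule on 1 via w0Rw0]
3. p3, w0   [&-rule on 2]
4. []((((p3 -> p2) -> (p3 | ~p3)) | p3) | ~p1), w0   [&-rule on 2]
5. (((p3 -> p2) -> (p3 | ~p3)) | p3) | ~p1, w0   [[]-rule on 4 via w0Rw0]
6. ~p1, w0   [|-rule on 5 (branches; this branch)]
Accessibility: w0Rw0

Satisfiable (open branch found)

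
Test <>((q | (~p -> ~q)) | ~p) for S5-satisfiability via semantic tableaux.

1. <>((q | (~p -> ~q)) | ~p), u
2. (q | (~p -> ~q)) | ~p, v   [<>-rule on 1: fresh world v, uRv]
3. ~p, v   [|-rule on 2 (branches; this branch)]
Accessibility: uRu, uRv, vRu, vRv

Satisfiable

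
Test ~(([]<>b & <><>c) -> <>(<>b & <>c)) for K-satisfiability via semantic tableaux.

Unsatisfiable

1. ~(([]<>b & <><>c) -> <>(<>b & <>c)), w0
2. []<>b & <><>c, w0
3. ~<>(<>b & <>c), w0
4. []<>b, w0
5. <><>c, w0
6. <>c, w1
7. ~(<>b & <>c), w1
8. <>b, w1
9. ~<>b, w1
10. c, w2
11. ~b, w2
12. b, w3
13. ~b, w3
Accessibility: w0Rw1, w1Rw2, w1Rw3
Branch closes: b and ~b both at w3.
(One branch shown.) All branches close.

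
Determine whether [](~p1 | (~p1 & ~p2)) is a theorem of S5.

No, not valid

Tableau for the negation ~[](~p1 | (~p1 & ~p2)):
1. ~[](~p1 | (~p1 & ~p2)), w0
2. ~(~p1 | (~p1 & ~p2)), w1
3. p1, w1
4. ~(~p1 & ~p2), w1
5. p2, w1
Accessibility: w0Rw0, w0Rw1, w1Rw0, w1Rw1
The negation has an open branch (countermodel exists).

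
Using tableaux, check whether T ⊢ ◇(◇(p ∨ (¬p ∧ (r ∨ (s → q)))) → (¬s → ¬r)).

Not valid

Tableau for the negation ¬◇(◇(p ∨ (¬p ∧ (r ∨ (s → q)))) → (¬s → ¬r)):
1. ¬◇(◇(p ∨ (¬p ∧ (r ∨ (s → q)))) → (¬s → ¬r)), w0
2. ¬(◇(p ∨ (¬p ∧ (r ∨ (s → q)))) → (¬s → ¬r)), w0
3. ◇(p ∨ (¬p ∧ (r ∨ (s → q)))), w0
4. ¬(¬s → ¬r), w0
5. ¬s, w0
6. r, w0
7. p ∨ (¬p ∧ (r ∨ (s → q))), w1
8. ¬(◇(p ∨ (¬p ∧ (r ∨ (s → q)))) → (¬s → ¬r)), w1
9. ◇(p ∨ (¬p ∧ (r ∨ (s → q)))), w1
10. ¬(¬s → ¬r), w1
11. ¬s, w1
12. r, w1
13. ¬p ∧ (r ∨ (s → q)), w1
14. ¬p, w1
15. r ∨ (s → q), w1
16. s → q, w1
17. q, w1
18. p ∨ (¬p ∧ (r ∨ (s → q))), w2
19. ¬p ∧ (r ∨ (s → q)), w2
20. ¬p, w2
21. r ∨ (s → q), w2
22. s → q, w2
23. q, w2
Accessibility: w0Rw0, w0Rw1, w1Rw1, w1Rw2, w2Rw2
The negation has an open branch (countermodel exists).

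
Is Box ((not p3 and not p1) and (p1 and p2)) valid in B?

Not valid

Tableau for the negation not Box ((not p3 and not p1) and (p1 and p2)):
1. not Box ((not p3 and not p1) and (p1 and p2)), w0
2. not ((not p3 and not p1) and (p1 and p2)), w1
3. not (p1 and p2), w1
4. not p2, w1
Accessibility: w0Rw0, w0Rw1, w1Rw0, w1Rw1
The negation has an open branch (countermodel exists).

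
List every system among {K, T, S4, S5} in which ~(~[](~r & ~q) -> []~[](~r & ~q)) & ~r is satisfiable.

S4-tableau for the formula:
1. ~(~[](~r & ~q) -> []~[](~r & ~q)) & ~r, u
2. ~(~[](~r & ~q) -> []~[](~r & ~q)), u   [&-rule on 1]
3. ~r, u   [&-rule on 1]
4. ~[](~r & ~q), u   [~->-rule on 2]
5. ~[]~[](~r & ~q), u   [~->-rule on 2]
6. ~(~r & ~q), v   [~[]-rule on 4: fresh world v, uRv]
7. q, v   [~&-rule on 6 (branches; this branch)]
8. [](~r & ~q), w   [~[]-rule on 5: fresh world w, uRw]
9. ~r & ~q, w   [[]-rule on 8 via wRw]
10. ~r, w   [&-rule on 9]
11. ~q, w   [&-rule on 9]
Accessibility: uRu, uRv, uRw, vRv, wRw
Complete open branch: satisfiable in S4, hence also in K, T (this S4-model is also a K-model and a T-model).
S5-tableau for the formula:
1. ~(~[](~r & ~q) -> []~[](~r & ~q)) & ~r, u
2. ~(~[](~r & ~q) -> []~[](~r & ~q)), u   [&-rule on 1]
3. ~r, u   [&-rule on 1]
4. ~[](~r & ~q), u   [~->-rule on 2]
5. ~[]~[](~r & ~q), u   [~->-rule on 2]
6. ~(~r & ~q), v   [~[]-rule on 4: fresh world v, uRv]
7. q, v   [~&-rule on 6 (branches; this branch)]
8. [](~r & ~q), w   [~[]-rule on 5: fresh world w, uRw]
9. ~r & ~q, u   [[]-rule on 8 via wRu]
10. ~q, u   [&-rule on 9]
11. ~r & ~q, v   [[]-rule on 8 via wRv]
12. ~r, v   [&-rule on 11]
13. ~q, v   [&-rule on 11]
Accessibility: uRu, uRv, uRw, vRu, vRv, vRw, wRu, wRv, wRw
Branch closes: q and ~q both at v.
Every branch closes (one shown): unsatisfiable in S5.

K, T, S4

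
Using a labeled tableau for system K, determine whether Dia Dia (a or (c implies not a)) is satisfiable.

1. Dia Dia (a or (c implies not a)), 0
2. Dia (a or (c implies not a)), 1
3. a or (c implies not a), 2
4. c implies not a, 2
5. not a, 2
Accessibility: 0R1, 1R2

Satisfiable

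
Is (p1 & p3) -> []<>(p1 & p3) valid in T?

No, not valid

Tableau for the negation ~((p1 & p3) -> []<>(p1 & p3)):
1. ~((p1 & p3) -> []<>(p1 & p3)), u
2. p1 & p3, u
3. ~[]<>(p1 & p3), u
4. p1, u
5. p3, u
6. ~<>(p1 & p3), v
7. ~(p1 & p3), v
8. ~p3, v
Accessibility: uRu, uRv, vRv
The negation has an open branch (countermodel exists).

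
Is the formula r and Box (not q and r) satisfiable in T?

Satisfiable (open branch found)

1. r and Box (not q and r), u
2. r, u
3. Box (not q and r), u
4. not q and r, u
5. not q, u
Accessibility: uRu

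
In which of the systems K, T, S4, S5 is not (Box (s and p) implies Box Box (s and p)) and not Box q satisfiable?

K, T

S4-tableau for the formula:
1. not (Box (s and p) implies Box Box (s and p)) and not Box q, 0
2. not (Box (s and p) implies Box Box (s and p)), 0   [and-rule on 1]
3. not Box q, 0   [and-rule on 1]
4. Box (s and p), 0   [neg-implies-rule on 2]
5. not Box Box (s and p), 0   [neg-implies-rule on 2]
6. s and p, 0   [Box-rule on 4 via 0R0]
7. s, 0   [and-rule on 6]
8. p, 0   [and-rule on 6]
9. not q, 1   [neg-Box-rule on 3: fresh world 1, 0R1]
10. s and p, 1   [Box-rule on 4 via 0R1]
11. s, 1   [and-rule on 10]
12. p, 1   [and-rule on 10]
13. not Box (s and p), 2   [neg-Box-rule on 5: fresh world 2, 0R2]
14. s and p, 2   [Box-rule on 4 via 0R2]
15. s, 2   [and-rule on 14]
16. p, 2   [and-rule on 14]
17. not (s and p), 3   [neg-Box-rule on 13: fresh world 3, 2R3]
18. s and p, 3   [Box-rule on 4 via 0R3]
19. s, 3   [and-rule on 18]
20. p, 3   [and-rule on 18]
21. not p, 3   [neg-and-rule on 17 (branches; this branch)]
Accessibility: 0R0, 0R1, 0R2, 0R3, 1R1, 2R2, 2R3, 3R3
Branch closes: p and not p both at 3.
Every branch closes (one shown): unsatisfiable in S4, hence also in S5 (every S5-frame is an S4-frame).
T-tableau for the formula:
1. not (Box (s and p) implies Box Box (s and p)) and not Box q, 0
2. not (Box (s and p) implies Box Box (s and p)), 0   [and-rule on 1]
3. not Box q, 0   [and-rule on 1]
4. Box (s and p), 0   [neg-implies-rule on 2]
5. not Box Box (s and p), 0   [neg-implies-rule on 2]
6. s and p, 0   [Box-rule on 4 via 0R0]
7. s, 0   [and-rule on 6]
8. p, 0   [and-rule on 6]
9. not q, 1   [neg-Box-rule on 3: fresh world 1, 0R1]
10. s and p, 1   [Box-rule on 4 via 0R1]
11. s, 1   [and-rule on 10]
12. p, 1   [and-rule on 10]
13. not Box (s and p), 2   [neg-Box-rule on 5: fresh world 2, 0R2]
14. s and p, 2   [Box-rule on 4 via 0R2]
15. s, 2   [and-rule on 14]
16. p, 2   [and-rule on 14]
17. not (s and p), 3   [neg-Box-rule on 13: fresh world 3, 2R3]
18. not p, 3   [neg-and-rule on 17 (branches; this branch)]
Accessibility: 0R0, 0R1, 0R2, 1R1, 2R2, 2R3, 3R3
Complete open branch: satisfiable in T, hence also in K (this T-model is also a K-model).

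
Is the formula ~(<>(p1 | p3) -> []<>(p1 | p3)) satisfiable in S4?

1. ~(<>(p1 | p3) -> []<>(p1 | p3)), w0
2. <>(p1 | p3), w0
3. ~[]<>(p1 | p3), w0
4. p1 | p3, w1
5. p3, w1
6. ~<>(p1 | p3), w2
7. ~(p1 | p3), w2
8. ~p1, w2
9. ~p3, w2
Accessibility: w0Rw0, w0Rw1, w0Rw2, w1Rw1, w2Rw2

Satisfiable (open branch found)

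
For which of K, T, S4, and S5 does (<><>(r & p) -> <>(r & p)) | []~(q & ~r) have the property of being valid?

S4, S5

S4-tableau for the negation ~((<><>(r & p) -> <>(r & p)) | []~(q & ~r)):
1. ~((<><>(r & p) -> <>(r & p)) | []~(q & ~r)), 0
2. ~(<><>(r & p) -> <>(r & p)), 0
3. ~[]~(q & ~r), 0
4. <><>(r & p), 0
5. ~<>(r & p), 0
6. ~(r & p), 0
7. ~p, 0
8. q & ~r, 1
9. q, 1
10. ~r, 1
11. ~(r & p), 1
12. ~p, 1
13. <>(r & p), 2
14. ~(r & p), 2
15. ~p, 2
16. r & p, 3
17. r, 3
18. p, 3
19. ~(r & p), 3
20. ~p, 3
Accessibility: 0R0, 0R1, 0R2, 0R3, 1R1, 2R2, 2R3, 3R3
Branch closes: p and ~p both at 3.
Every branch closes (one shown): valid in S4, hence also in S5 (every theorem of S4 is a theorem of S5).
T-tableau for the negation ~((<><>(r & p) -> <>(r & p)) | []~(q & ~r)):
1. ~((<><>(r & p) -> <>(r & p)) | []~(q & ~r)), 0
2. ~(<><>(r & p) -> <>(r & p)), 0
3. ~[]~(q & ~r), 0
4. <><>(r & p), 0
5. ~<>(r & p), 0
6. ~(r & p), 0
7. ~p, 0
8. q & ~r, 1
9. q, 1
10. ~r, 1
11. ~(r & p), 1
12. ~p, 1
13. <>(r & p), 2
14. ~(r & p), 2
15. ~p, 2
16. r & p, 3
17. r, 3
18. p, 3
Accessibility: 0R0, 0R1, 0R2, 1R1, 2R2, 2R3, 3R3
Complete open branch: countermodel on a T-frame, so not valid in T, nor in K (the same frame is also a K-frame).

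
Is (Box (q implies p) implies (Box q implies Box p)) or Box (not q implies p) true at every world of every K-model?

Valid in K

Tableau for the negation not ((Box (q implies p) implies (Box q implies Box p)) or Box (not q implies p)):
1. not ((Box (q implies p) implies (Box q implies Box p)) or Box (not q implies p)), u
2. not (Box (q implies p) implies (Box q implies Box p)), u   [neg-or-rule on 1]
3. not Box (not q implies p), u   [neg-or-rule on 1]
4. Box (q implies p), u   [neg-implies-rule on 2]
5. not (Box q implies Box p), u   [neg-implies-rule on 2]
6. Box q, u   [neg-implies-rule on 5]
7. not Box p, u   [neg-implies-rule on 5]
8. not (not q implies p), v   [neg-Box-rule on 3: fresh world v, uRv]
9. not q, v   [neg-implies-rule on 8]
10. not p, v   [neg-implies-rule on 8]
11. q implies p, v   [Box-rule on 4 via uRv]
12. q, v   [Box-rule on 6 via uRv]
Accessibility: uRv
Branch closes: q and not q both at v.
Every branch of the negation's tableau closes; the branch above is one of them.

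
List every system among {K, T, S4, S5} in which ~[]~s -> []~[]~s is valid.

S5

S5-tableau for the negation ~(~[]~s -> []~[]~s):
1. ~(~[]~s -> []~[]~s), w0
2. ~[]~s, w0
3. ~[]~[]~s, w0
4. s, w1
5. []~s, w2
6. ~s, w0
7. ~s, w1
Accessibility: w0Rw0, w0Rw1, w0Rw2, w1Rw0, w1Rw1, w1Rw2, w2Rw0, w2Rw1, w2Rw2
Branch closes: s and ~s both at w1.
Every branch closes (one shown): valid in S5.
S4-tableau for the negation ~(~[]~s -> []~[]~s):
1. ~(~[]~s -> []~[]~s), w0
2. ~[]~s, w0
3. ~[]~[]~s, w0
4. s, w1
5. []~s, w2
6. ~s, w2
Accessibility: w0Rw0, w0Rw1, w0Rw2, w1Rw1, w2Rw2
Complete open branch: countermodel on an S4-frame, so not valid in S4, nor in K, T (the same frame is also a K-frame and a T-frame).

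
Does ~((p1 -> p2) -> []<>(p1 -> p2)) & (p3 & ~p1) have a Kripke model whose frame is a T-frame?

1. ~((p1 -> p2) -> []<>(p1 -> p2)) & (p3 & ~p1), 0
2. ~((p1 -> p2) -> []<>(p1 -> p2)), 0
3. p3 & ~p1, 0
4. p1 -> p2, 0
5. ~[]<>(p1 -> p2), 0
6. p3, 0
7. ~p1, 0
8. p2, 0
9. ~<>(p1 -> p2), 1
10. ~(p1 -> p2), 1
11. p1, 1
12. ~p2, 1
Accessibility: 0R0, 0R1, 1R1

Yes, satisfiable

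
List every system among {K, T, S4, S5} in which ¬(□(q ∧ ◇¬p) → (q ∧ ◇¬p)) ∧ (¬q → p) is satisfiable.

K

K-tableau for the formula:
1. ¬(□(q ∧ ◇¬p) → (q ∧ ◇¬p)) ∧ (¬q → p), 0
2. ¬(□(q ∧ ◇¬p) → (q ∧ ◇¬p)), 0   [∧-rule on 1]
3. ¬q → p, 0   [∧-rule on 1]
4. □(q ∧ ◇¬p), 0   [¬→-rule on 2]
5. ¬(q ∧ ◇¬p), 0   [¬→-rule on 2]
6. p, 0   [→-rule on 3 (branches; this branch)]
7. ¬◇¬p, 0   [¬∧-rule on 5 (branches; this branch)]
Complete open branch: satisfiable in K.
T-tableau for the formula:
1. ¬(□(q ∧ ◇¬p) → (q ∧ ◇¬p)) ∧ (¬q → p), 0
2. ¬(□(q ∧ ◇¬p) → (q ∧ ◇¬p)), 0   [∧-rule on 1]
3. ¬q → p, 0   [∧-rule on 1]
4. □(q ∧ ◇¬p), 0   [¬→-rule on 2]
5. ¬(q ∧ ◇¬p), 0   [¬→-rule on 2]
6. q ∧ ◇¬p, 0   [□-rule on 4 via 0R0]
7. q, 0   [∧-rule on 6]
8. ◇¬p, 0   [∧-rule on 6]
9. ¬◇¬p, 0   [¬∧-rule on 5 (branches; this branch)]
10. p, 0   [¬◇-rule on 9 via 0R0]
11. ¬p, 1   [◇-rule on 8: fresh world 1, 0R1]
12. q ∧ ◇¬p, 1   [□-rule on 4 via 0R1]
13. q, 1   [∧-rule on 12]
14. ◇¬p, 1   [∧-rule on 12]
15. p, 1   [¬◇-rule on 9 via 0R1]
Accessibility: 0R0, 0R1, 1R1
Branch closes: p and ¬p both at 1.
Every branch closes (one shown): unsatisfiable in T, hence also in S4, S5 (every S4/S5-frame is a T-frame).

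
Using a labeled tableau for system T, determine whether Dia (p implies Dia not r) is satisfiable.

Satisfiable (open branch found)

1. Dia (p implies Dia not r), w0
2. p implies Dia not r, w1   [Dia-rule on 1: fresh world w1, w0Rw1]
3. Dia not r, w1   [implies-rule on 2 (branches; this branch)]
4. not r, w2   [Dia-rule on 3: fresh world w2, w1Rw2]
Accessibility: w0Rw0, w0Rw1, w1Rw1, w1Rw2, w2Rw2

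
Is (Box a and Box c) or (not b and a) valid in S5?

Tableau for the negation not ((Box a and Box c) or (not b and a)):
1. not ((Box a and Box c) or (not b and a)), w0
2. not (Box a and Box c), w0   [neg-or-rule on 1]
3. not (not b and a), w0   [neg-or-rule on 1]
4. not Box c, w0   [neg-and-rule on 2 (branches; this branch)]
5. not a, w0   [neg-and-rule on 3 (branches; this branch)]
6. not c, w1   [neg-Box-rule on 4: fresh world w1, w0Rw1]
Accessibility: w0Rw0, w0Rw1, w1Rw0, w1Rw1
The negation has an open branch (countermodel exists).

No, not valid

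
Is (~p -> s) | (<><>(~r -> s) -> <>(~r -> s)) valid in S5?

Tableau for the negation ~((~p -> s) | (<><>(~r -> s) -> <>(~r -> s))):
1. ~((~p -> s) | (<><>(~r -> s) -> <>(~r -> s))), w0
2. ~(~p -> s), w0
3. ~(<><>(~r -> s) -> <>(~r -> s)), w0
4. ~p, w0
5. ~s, w0
6. <><>(~r -> s), w0
7. ~<>(~r -> s), w0
8. ~(~r -> s), w0
9. ~r, w0
10. <>(~r -> s), w1
11. ~(~r -> s), w1
12. ~r, w1
13. ~s, w1
14. ~r -> s, w2
15. ~(~r -> s), w2
16. ~r, w2
17. ~s, w2
18. s, w2
Accessibility: w0Rw0, w0Rw1, w0Rw2, w1Rw0, w1Rw1, w1Rw2, w2Rw0, w2Rw1, w2Rw2
Branch closes: s and ~s both at w2.
Every branch of the negation's tableau closes; the branch above is one of them.

Valid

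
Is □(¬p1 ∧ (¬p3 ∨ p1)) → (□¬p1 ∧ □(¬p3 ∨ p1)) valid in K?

Tableau for the negation ¬(□(¬p1 ∧ (¬p3 ∨ p1)) → (□¬p1 ∧ □(¬p3 ∨ p1))):
1. ¬(□(¬p1 ∧ (¬p3 ∨ p1)) → (□¬p1 ∧ □(¬p3 ∨ p1))), w0
2. □(¬p1 ∧ (¬p3 ∨ p1)), w0   [¬→-rule on 1]
3. ¬(□¬p1 ∧ □(¬p3 ∨ p1)), w0   [¬→-rule on 1]
4. ¬□(¬p3 ∨ p1), w0   [¬∧-rule on 3 (branches; this branch)]
5. ¬(¬p3 ∨ p1), w1   [¬□-rule on 4: fresh world w1, w0Rw1]
6. p3, w1   [¬∨-rule on 5]
7. ¬p1, w1   [¬∨-rule on 5]
8. ¬p1 ∧ (¬p3 ∨ p1), w1   [□-rule on 2 via w0Rw1]
9. ¬p3 ∨ p1, w1   [∧-rule on 8]
10. p1, w1   [∨-rule on 9 (branches; this branch)]
Accessibility: w0Rw1
Branch closes: p1 and ¬p1 both at w1.
All branches of the negation close; one closing branch shown above.

Valid in K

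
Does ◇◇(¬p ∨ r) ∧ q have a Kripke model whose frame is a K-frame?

1. ◇◇(¬p ∨ r) ∧ q, 0
2. ◇◇(¬p ∨ r), 0
3. q, 0
4. ◇(¬p ∨ r), 1
5. ¬p ∨ r, 2
6. r, 2
Accessibility: 0R1, 1R2

Yes, satisfiable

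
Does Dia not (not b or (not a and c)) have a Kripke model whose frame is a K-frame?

Satisfiable (open branch found)

1. Dia not (not b or (not a and c)), w0
2. not (not b or (not a and c)), w1   [Dia-rule on 1: fresh world w1, w0Rw1]
3. b, w1   [neg-or-rule on 2]
4. not (not a and c), w1   [neg-or-rule on 2]
5. not c, w1   [neg-and-rule on 4 (branches; this branch)]
Accessibility: w0Rw1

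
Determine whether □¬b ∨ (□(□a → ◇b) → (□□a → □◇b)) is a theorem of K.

Valid in K

Tableau for the negation ¬(□¬b ∨ (□(□a → ◇b) → (□□a → □◇b))):
1. ¬(□¬b ∨ (□(□a → ◇b) → (□□a → □◇b))), u
2. ¬□¬b, u
3. ¬(□(□a → ◇b) → (□□a → □◇b)), u
4. □(□a → ◇b), u
5. ¬(□□a → □◇b), u
6. □□a, u
7. ¬□◇b, u
8. b, v
9. □a → ◇b, v
10. □a, v
11. ◇b, v
12. ¬◇b, w
13. □a → ◇b, w
14. □a, w
15. ¬□a, w
16. b, x
17. a, x
18. ¬a, y
19. ¬b, y
20. a, y
Accessibility: uRv, uRw, vRx, wRy
Branch closes: a and ¬a both at y.
Every branch of the negation's tableau closes; the branch above is one of them.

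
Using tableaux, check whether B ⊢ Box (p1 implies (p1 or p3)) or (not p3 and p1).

Tableau for the negation not (Box (p1 implies (p1 or p3)) or (not p3 and p1)):
1. not (Box (p1 implies (p1 or p3)) or (not p3 and p1)), 0
2. not Box (p1 implies (p1 or p3)), 0
3. not (not p3 and p1), 0
4. not p1, 0
5. not (p1 implies (p1 or p3)), 1
6. p1, 1
7. not (p1 or p3), 1
8. not p1, 1
9. not p3, 1
Accessibility: 0R0, 0R1, 1R0, 1R1
Branch closes: p1 and not p1 both at 1.
Every branch of the negation's tableau closes; the branch above is one of them.

Valid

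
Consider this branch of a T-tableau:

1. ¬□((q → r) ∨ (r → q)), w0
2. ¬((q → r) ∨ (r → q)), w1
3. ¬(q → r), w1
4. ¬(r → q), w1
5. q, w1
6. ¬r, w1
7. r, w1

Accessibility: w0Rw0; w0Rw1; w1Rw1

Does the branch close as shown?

Both r and ¬r appear at w1.

Yes, closed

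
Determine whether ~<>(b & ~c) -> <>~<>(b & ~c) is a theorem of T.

Tableau for the negation ~(~<>(b & ~c) -> <>~<>(b & ~c)):
1. ~(~<>(b & ~c) -> <>~<>(b & ~c)), 0
2. ~<>(b & ~c), 0
3. ~<>~<>(b & ~c), 0
4. ~(b & ~c), 0
5. <>(b & ~c), 0
6. c, 0
7. b & ~c, 1
8. b, 1
9. ~c, 1
10. ~(b & ~c), 1
11. <>(b & ~c), 1
12. c, 1
Accessibility: 0R0, 0R1, 1R1
Branch closes: c and ~c both at 1.
All branches of the negation close; one closing branch shown above.

Valid in T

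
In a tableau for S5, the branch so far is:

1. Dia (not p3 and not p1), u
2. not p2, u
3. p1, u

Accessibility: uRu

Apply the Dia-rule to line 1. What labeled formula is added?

a fresh world v with uRv, and not p3 and not p1 at v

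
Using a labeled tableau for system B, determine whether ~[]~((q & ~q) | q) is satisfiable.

Satisfiable

1. ~[]~((q & ~q) | q), u
2. (q & ~q) | q, v
3. q, v
Accessibility: uRu, uRv, vRu, vRv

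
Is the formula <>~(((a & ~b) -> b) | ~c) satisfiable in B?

Yes, satisfiable

1. <>~(((a & ~b) -> b) | ~c), 0
2. ~(((a & ~b) -> b) | ~c), 1   [<>-rule on 1: fresh world 1, 0R1]
3. ~((a & ~b) -> b), 1   [~|-rule on 2]
4. c, 1   [~|-rule on 2]
5. a & ~b, 1   [~->-rule on 3]
6. ~b, 1   [~->-rule on 3]
7. a, 1   [&-rule on 5]
Accessibility: 0R0, 0R1, 1R0, 1R1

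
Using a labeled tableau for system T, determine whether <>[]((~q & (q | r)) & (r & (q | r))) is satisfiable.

Yes, satisfiable

1. <>[]((~q & (q | r)) & (r & (q | r))), w0
2. []((~q & (q | r)) & (r & (q | r))), w1
3. (~q & (q | r)) & (r & (q | r)), w1
4. ~q & (q | r), w1
5. r & (q | r), w1
6. ~q, w1
7. q | r, w1
8. r, w1
Accessibility: w0Rw0, w0Rw1, w1Rw1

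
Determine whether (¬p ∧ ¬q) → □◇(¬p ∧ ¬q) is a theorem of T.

Tableau for the negation ¬((¬p ∧ ¬q) → □◇(¬p ∧ ¬q)):
1. ¬((¬p ∧ ¬q) → □◇(¬p ∧ ¬q)), u
2. ¬p ∧ ¬q, u
3. ¬□◇(¬p ∧ ¬q), u
4. ¬p, u
5. ¬q, u
6. ¬◇(¬p ∧ ¬q), v
7. ¬(¬p ∧ ¬q), v
8. q, v
Accessibility: uRu, uRv, vRv
The negation has an open branch (countermodel exists).

Invalid (countermodel exists)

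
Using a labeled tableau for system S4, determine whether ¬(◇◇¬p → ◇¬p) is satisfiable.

Unsatisfiable (every branch closes)

1. ¬(◇◇¬p → ◇¬p), u
2. ◇◇¬p, u
3. ¬◇¬p, u
4. p, u
5. ◇¬p, v
6. p, v
7. ¬p, w
8. p, w
Accessibility: uRu, uRv, uRw, vRv, vRw, wRw
Branch closes: p and ¬p both at w.
Every branch closes; the branch above is one of them.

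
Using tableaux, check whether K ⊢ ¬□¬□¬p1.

Tableau for the negation □¬□¬p1:
1. □¬□¬p1, w0
The negation has an open branch (countermodel exists).

Not valid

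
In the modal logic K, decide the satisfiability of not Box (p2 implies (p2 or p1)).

No, unsatisfiable

1. not Box (p2 implies (p2 or p1)), u
2. not (p2 implies (p2 or p1)), v
3. p2, v
4. not (p2 or p1), v
5. not p2, v
6. not p1, v
Accessibility: uRv
Branch closes: p2 and not p2 both at v.
(One branch shown.) All branches close.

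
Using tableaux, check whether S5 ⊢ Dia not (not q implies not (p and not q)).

Tableau for the negation not Dia not (not q implies not (p and not q)):
1. not Dia not (not q implies not (p and not q)), w0
2. not q implies not (p and not q), w0
3. not (p and not q), w0
4. q, w0
Accessibility: w0Rw0
The negation has an open branch (countermodel exists).

Not valid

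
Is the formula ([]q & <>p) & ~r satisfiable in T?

Satisfiable (open branch found)

1. ([]q & <>p) & ~r, w0
2. []q & <>p, w0
3. ~r, w0
4. []q, w0
5. <>p, w0
6. q, w0
7. p, w1
8. q, w1
Accessibility: w0Rw0, w0Rw1, w1Rw1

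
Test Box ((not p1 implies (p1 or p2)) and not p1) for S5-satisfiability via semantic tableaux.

Satisfiable (open branch found)

1. Box ((not p1 implies (p1 or p2)) and not p1), 0
2. (not p1 implies (p1 or p2)) and not p1, 0
3. not p1 implies (p1 or p2), 0
4. not p1, 0
5. p1 or p2, 0
6. p2, 0
Accessibility: 0R0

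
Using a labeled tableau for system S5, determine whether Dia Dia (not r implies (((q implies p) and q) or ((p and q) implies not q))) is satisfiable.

Yes, satisfiable

1. Dia Dia (not r implies (((q implies p) and q) or ((p and q) implies not q))), u
2. Dia (not r implies (((q implies p) and q) or ((p and q) implies not q))), v   [Dia-rule on 1: fresh world v, uRv]
3. not r implies (((q implies p) and q) or ((p and q) implies not q)), w   [Dia-rule on 2: fresh world w, vRw]
4. ((q implies p) and q) or ((p and q) implies not q), w   [implies-rule on 3 (branches; this branch)]
5. (p and q) implies not q, w   [or-rule on 4 (branches; this branch)]
6. not q, w   [implies-rule on 5 (branches; this branch)]
Accessibility: uRu, uRv, uRw, vRu, vRv, vRw, wRu, wRv, wRw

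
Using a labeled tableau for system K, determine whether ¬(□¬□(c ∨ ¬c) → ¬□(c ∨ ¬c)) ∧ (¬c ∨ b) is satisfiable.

1. ¬(□¬□(c ∨ ¬c) → ¬□(c ∨ ¬c)) ∧ (¬c ∨ b), w0
2. ¬(□¬□(c ∨ ¬c) → ¬□(c ∨ ¬c)), w0
3. ¬c ∨ b, w0
4. □¬□(c ∨ ¬c), w0
5. □(c ∨ ¬c), w0
6. b, w0

Satisfiable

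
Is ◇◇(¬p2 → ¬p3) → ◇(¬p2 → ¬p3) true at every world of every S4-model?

Valid

Tableau for the negation ¬(◇◇(¬p2 → ¬p3) → ◇(¬p2 → ¬p3)):
1. ¬(◇◇(¬p2 → ¬p3) → ◇(¬p2 → ¬p3)), w0
2. ◇◇(¬p2 → ¬p3), w0
3. ¬◇(¬p2 → ¬p3), w0
4. ¬(¬p2 → ¬p3), w0
5. ¬p2, w0
6. p3, w0
7. ◇(¬p2 → ¬p3), w1
8. ¬(¬p2 → ¬p3), w1
9. ¬p2, w1
10. p3, w1
11. ¬p2 → ¬p3, w2
12. ¬(¬p2 → ¬p3), w2
13. ¬p2, w2
14. p3, w2
15. ¬p3, w2
Accessibility: w0Rw0, w0Rw1, w0Rw2, w1Rw1, w1Rw2, w2Rw2
Branch closes: p3 and ¬p3 both at w2.
Every branch of the negation's tableau closes; the branch above is one of them.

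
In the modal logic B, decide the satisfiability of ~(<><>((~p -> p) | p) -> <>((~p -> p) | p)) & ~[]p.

1. ~(<><>((~p -> p) | p) -> <>((~p -> p) | p)) & ~[]p, u
2. ~(<><>((~p -> p) | p) -> <>((~p -> p) | p)), u   [&-rule on 1]
3. ~[]p, u   [&-rule on 1]
4. <><>((~p -> p) | p), u   [~->-rule on 2]
5. ~<>((~p -> p) | p), u   [~->-rule on 2]
6. ~((~p -> p) | p), u   [~<>-rule on 5 via uRu]
7. ~(~p -> p), u   [~|-rule on 6]
8. ~p, u   [~|-rule on 6]
9. ~p, v   [~[]-rule on 3: fresh world v, uRv]
10. ~((~p -> p) | p), v   [~<>-rule on 5 via uRv]
11. ~(~p -> p), v   [~|-rule on 10]
12. <>((~p -> p) | p), w   [<>-rule on 4: fresh world w, uRw]
13. ~((~p -> p) | p), w   [~<>-rule on 5 via uRw]
14. ~(~p -> p), w   [~|-rule on 13]
15. ~p, w   [~|-rule on 13]
16. (~p -> p) | p, x   [<>-rule on 12: fresh world x, wRx]
17. p, x   [|-rule on 16 (branches; this branch)]
Accessibility: uRu, uRv, uRw, vRu, vRv, wRu, wRw, wRx, xRw, xRx

Satisfiable (open branch found)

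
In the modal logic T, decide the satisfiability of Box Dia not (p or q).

1. Box Dia not (p or q), u
2. Dia not (p or q), u   [Box-rule on 1 via uRu]
3. not (p or q), v   [Dia-rule on 2: fresh world v, uRv]
4. not p, v   [neg-or-rule on 3]
5. not q, v   [neg-or-rule on 3]
6. Dia not (p or q), v   [Box-rule on 1 via uRv]
7. not (p or q), w   [Dia-rule on 6: fresh world w, vRw]
8. not p, w   [neg-or-rule on 7]
9. not q, w   [neg-or-rule on 7]
Accessibility: uRu, uRv, vRv, vRw, wRw

Yes, satisfiable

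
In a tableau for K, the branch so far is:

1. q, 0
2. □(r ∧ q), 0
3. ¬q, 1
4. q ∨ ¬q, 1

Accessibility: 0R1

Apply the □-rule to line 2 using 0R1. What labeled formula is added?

r ∧ q, 1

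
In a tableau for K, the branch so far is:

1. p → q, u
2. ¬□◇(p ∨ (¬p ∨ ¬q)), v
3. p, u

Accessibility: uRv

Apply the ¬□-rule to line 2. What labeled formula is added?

a fresh world w with vRw, and ¬◇(p ∨ (¬p ∨ ¬q)) at w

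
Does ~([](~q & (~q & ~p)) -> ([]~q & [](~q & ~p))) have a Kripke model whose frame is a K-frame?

1. ~([](~q & (~q & ~p)) -> ([]~q & [](~q & ~p))), 0
2. [](~q & (~q & ~p)), 0
3. ~([]~q & [](~q & ~p)), 0
4. ~[](~q & ~p), 0
5. ~(~q & ~p), 1
6. ~q & (~q & ~p), 1
7. ~q, 1
8. ~q & ~p, 1
9. ~p, 1
10. p, 1
Accessibility: 0R1
Branch closes: p and ~p both at 1.
Every branch closes; the branch above is one of them.

Unsatisfiable (every branch closes)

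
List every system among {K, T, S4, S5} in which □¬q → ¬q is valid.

T, S4, S5

K-tableau for the negation ¬(□¬q → ¬q):
1. ¬(□¬q → ¬q), w0
2. □¬q, w0
3. q, w0
Complete open branch: countermodel on a K-frame, so not valid in K.
T-tableau for the negation ¬(□¬q → ¬q):
1. ¬(□¬q → ¬q), w0
2. □¬q, w0
3. q, w0
4. ¬q, w0
Accessibility: w0Rw0
Branch closes: q and ¬q both at w0.
Every branch closes (one shown): valid in T, hence also in S4, S5 (every theorem of T is a theorem of S4 and S5).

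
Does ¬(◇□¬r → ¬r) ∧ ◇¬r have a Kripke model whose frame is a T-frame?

1. ¬(◇□¬r → ¬r) ∧ ◇¬r, w0
2. ¬(◇□¬r → ¬r), w0
3. ◇¬r, w0
4. ◇□¬r, w0
5. r, w0
6. ¬r, w1
7. □¬r, w2
8. ¬r, w2
Accessibility: w0Rw0, w0Rw1, w0Rw2, w1Rw1, w2Rw2

Satisfiable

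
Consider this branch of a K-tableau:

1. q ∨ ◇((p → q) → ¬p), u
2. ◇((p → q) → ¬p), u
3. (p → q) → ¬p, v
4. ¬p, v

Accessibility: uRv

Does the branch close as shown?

No, open

There is no literal clash: for every atom and world, at most one sign appears.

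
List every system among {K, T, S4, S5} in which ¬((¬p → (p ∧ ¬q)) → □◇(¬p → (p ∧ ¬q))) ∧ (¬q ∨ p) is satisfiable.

S4-tableau for the formula:
1. ¬((¬p → (p ∧ ¬q)) → □◇(¬p → (p ∧ ¬q))) ∧ (¬q ∨ p), 0
2. ¬((¬p → (p ∧ ¬q)) → □◇(¬p → (p ∧ ¬q))), 0
3. ¬q ∨ p, 0
4. ¬p → (p ∧ ¬q), 0
5. ¬□◇(¬p → (p ∧ ¬q)), 0
6. p, 0
7. p ∧ ¬q, 0
8. ¬q, 0
9. ¬◇(¬p → (p ∧ ¬q)), 1
10. ¬(¬p → (p ∧ ¬q)), 1
11. ¬p, 1
12. ¬(p ∧ ¬q), 1
13. q, 1
Accessibility: 0R0, 0R1, 1R1
Complete open branch: satisfiable in S4, hence also in K, T (this S4-model is also a K-model and a T-model).
S5-tableau for the formula:
1. ¬((¬p → (p ∧ ¬q)) → □◇(¬p → (p ∧ ¬q))) ∧ (¬q ∨ p), 0
2. ¬((¬p → (p ∧ ¬q)) → □◇(¬p → (p ∧ ¬q))), 0
3. ¬q ∨ p, 0
4. ¬p → (p ∧ ¬q), 0
5. ¬□◇(¬p → (p ∧ ¬q)), 0
6. p, 0
7. p ∧ ¬q, 0
8. ¬q, 0
9. ¬◇(¬p → (p ∧ ¬q)), 1
10. ¬(¬p → (p ∧ ¬q)), 0
11. ¬p, 0
12. ¬(p ∧ ¬q), 0
Accessibility: 0R0, 0R1, 1R0, 1R1
Branch closes: p and ¬p both at 0.
Every branch closes (one shown): unsatisfiable in S5.

K, T, S4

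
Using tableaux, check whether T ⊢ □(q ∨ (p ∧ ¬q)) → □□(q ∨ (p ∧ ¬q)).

No, not valid

Tableau for the negation ¬(□(q ∨ (p ∧ ¬q)) → □□(q ∨ (p ∧ ¬q))):
1. ¬(□(q ∨ (p ∧ ¬q)) → □□(q ∨ (p ∧ ¬q))), 0
2. □(q ∨ (p ∧ ¬q)), 0   [¬→-rule on 1]
3. ¬□□(q ∨ (p ∧ ¬q)), 0   [¬→-rule on 1]
4. q ∨ (p ∧ ¬q), 0   [□-rule on 2 via 0R0]
5. p ∧ ¬q, 0   [∨-rule on 4 (branches; this branch)]
6. p, 0   [∧-rule on 5]
7. ¬q, 0   [∧-rule on 5]
8. ¬□(q ∨ (p ∧ ¬q)), 1   [¬□-rule on 3: fresh world 1, 0R1]
9. q ∨ (p ∧ ¬q), 1   [□-rule on 2 via 0R1]
10. p ∧ ¬q, 1   [∨-rule on 9 (branches; this branch)]
11. p, 1   [∧-rule on 10]
12. ¬q, 1   [∧-rule on 10]
13. ¬(q ∨ (p ∧ ¬q)), 2   [¬□-rule on 8: fresh world 2, 1R2]
14. ¬q, 2   [¬∨-rule on 13]
15. ¬(p ∧ ¬q), 2   [¬∨-rule on 13]
16. ¬p, 2   [¬∧-rule on 15 (branches; this branch)]
Accessibility: 0R0, 0R1, 1R1, 1R2, 2R2
The negation has an open branch (countermodel exists).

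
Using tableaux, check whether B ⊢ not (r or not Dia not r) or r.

Tableau for the negation not (not (r or not Dia not r) or r):
1. not (not (r or not Dia not r) or r), u
2. r or not Dia not r, u
3. not r, u
4. not Dia not r, u
5. r, u
Accessibility: uRu
Branch closes: r and not r both at u.
Every branch of the negation's tableau closes; the branch above is one of them.

Valid in B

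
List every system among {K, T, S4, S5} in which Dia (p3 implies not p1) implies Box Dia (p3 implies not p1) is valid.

S5-tableau for the negation not (Dia (p3 implies not p1) implies Box Dia (p3 implies not p1)):
1. not (Dia (p3 implies not p1) implies Box Dia (p3 implies not p1)), u
2. Dia (p3 implies not p1), u   [neg-implies-rule on 1]
3. not Box Dia (p3 implies not p1), u   [neg-implies-rule on 1]
4. p3 implies not p1, v   [Dia-rule on 2: fresh world v, uRv]
5. not p1, v   [implies-rule on 4 (branches; this branch)]
6. not Dia (p3 implies not p1), w   [neg-Box-rule on 3: fresh world w, uRw]
7. not (p3 implies not p1), u   [neg-Dia-rule on 6 via wRu]
8. p3, u   [neg-implies-rule on 7]
9. p1, u   [neg-implies-rule on 7]
10. not (p3 implies not p1), v   [neg-Dia-rule on 6 via wRv]
11. p3, v   [neg-implies-rule on 10]
12. p1, v   [neg-implies-rule on 10]
Accessibility: uRu, uRv, uRw, vRu, vRv, vRw, wRu, wRv, wRw
Branch closes: p1 and not p1 both at v.
Every branch closes (one shown): valid in S5.
S4-tableau for the negation not (Dia (p3 implies not p1) implies Box Dia (p3 implies not p1)):
1. not (Dia (p3 implies not p1) implies Box Dia (p3 implies not p1)), u
2. Dia (p3 implies not p1), u   [neg-implies-rule on 1]
3. not Box Dia (p3 implies not p1), u   [neg-implies-rule on 1]
4. p3 implies not p1, v   [Dia-rule on 2: fresh world v, uRv]
5. not p1, v   [implies-rule on 4 (branches; this branch)]
6. not Dia (p3 implies not p1), w   [neg-Box-rule on 3: fresh world w, uRw]
7. not (p3 implies not p1), w   [neg-Dia-rule on 6 via wRw]
8. p3, w   [neg-implies-rule on 7]
9. p1, w   [neg-implies-rule on 7]
Accessibility: uRu, uRv, uRw, vRv, wRw
Complete open branch: countermodel on an S4-frame, so not valid in S4, nor in K, T (the same frame is also a K-frame and a T-frame).

S5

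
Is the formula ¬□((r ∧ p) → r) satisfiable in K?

1. ¬□((r ∧ p) → r), u
2. ¬((r ∧ p) → r), v
3. r ∧ p, v
4. ¬r, v
5. r, v
6. p, v
Accessibility: uRv
Branch closes: r and ¬r both at v.
All branches of the tableau close; one closing branch shown above.

Unsatisfiable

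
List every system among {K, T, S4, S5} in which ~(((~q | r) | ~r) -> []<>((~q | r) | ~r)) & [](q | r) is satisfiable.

K

K-tableau for the formula:
1. ~(((~q | r) | ~r) -> []<>((~q | r) | ~r)) & [](q | r), w0
2. ~(((~q | r) | ~r) -> []<>((~q | r) | ~r)), w0
3. [](q | r), w0
4. (~q | r) | ~r, w0
5. ~[]<>((~q | r) | ~r), w0
6. ~r, w0
7. ~<>((~q | r) | ~r), w1
8. q | r, w1
9. r, w1
Accessibility: w0Rw1
Complete open branch: satisfiable in K.
T-tableau for the formula:
1. ~(((~q | r) | ~r) -> []<>((~q | r) | ~r)) & [](q | r), w0
2. ~(((~q | r) | ~r) -> []<>((~q | r) | ~r)), w0
3. [](q | r), w0
4. (~q | r) | ~r, w0
5. ~[]<>((~q | r) | ~r), w0
6. q | r, w0
7. ~q | r, w0
8. r, w0
9. ~<>((~q | r) | ~r), w1
10. q | r, w1
11. ~((~q | r) | ~r), w1
12. ~(~q | r), w1
13. r, w1
14. q, w1
15. ~r, w1
Accessibility: w0Rw0, w0Rw1, w1Rw1
Branch closes: r and ~r both at w1.
Every branch closes (one shown): unsatisfiable in T, hence also in S4, S5 (every S4/S5-frame is a T-frame).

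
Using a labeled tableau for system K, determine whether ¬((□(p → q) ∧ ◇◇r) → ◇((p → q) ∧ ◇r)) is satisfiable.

1. ¬((□(p → q) ∧ ◇◇r) → ◇((p → q) ∧ ◇r)), 0
2. □(p → q) ∧ ◇◇r, 0
3. ¬◇((p → q) ∧ ◇r), 0
4. □(p → q), 0
5. ◇◇r, 0
6. ◇r, 1
7. ¬((p → q) ∧ ◇r), 1
8. p → q, 1
9. ¬◇r, 1
10. q, 1
11. r, 2
12. ¬r, 2
Accessibility: 0R1, 1R2
Branch closes: r and ¬r both at 2.
All branches of the tableau close; one closing branch shown above.

No, unsatisfiable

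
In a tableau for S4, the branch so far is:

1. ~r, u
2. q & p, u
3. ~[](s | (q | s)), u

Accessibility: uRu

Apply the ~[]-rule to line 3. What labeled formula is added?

a fresh world v with uRv, and ~(s | (q | s)) at v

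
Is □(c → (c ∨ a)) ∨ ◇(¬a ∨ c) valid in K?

Yes, valid

Tableau for the negation ¬(□(c → (c ∨ a)) ∨ ◇(¬a ∨ c)):
1. ¬(□(c → (c ∨ a)) ∨ ◇(¬a ∨ c)), u
2. ¬□(c → (c ∨ a)), u
3. ¬◇(¬a ∨ c), u
4. ¬(c → (c ∨ a)), v
5. c, v
6. ¬(c ∨ a), v
7. ¬c, v
8. ¬a, v
Accessibility: uRv
Branch closes: c and ¬c both at v.
Every branch of the negation's tableau closes; the branch above is one of them.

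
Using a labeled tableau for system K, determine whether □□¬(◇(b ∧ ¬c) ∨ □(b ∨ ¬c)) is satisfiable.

Satisfiable (open branch found)

1. □□¬(◇(b ∧ ¬c) ∨ □(b ∨ ¬c)), 0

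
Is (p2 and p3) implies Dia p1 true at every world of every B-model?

Not valid

Tableau for the negation not ((p2 and p3) implies Dia p1):
1. not ((p2 and p3) implies Dia p1), w0
2. p2 and p3, w0   [neg-implies-rule on 1]
3. not Dia p1, w0   [neg-implies-rule on 1]
4. p2, w0   [and-rule on 2]
5. p3, w0   [and-rule on 2]
6. not p1, w0   [neg-Dia-rule on 3 via w0Rw0]
Accessibility: w0Rw0
The negation has an open branch (countermodel exists).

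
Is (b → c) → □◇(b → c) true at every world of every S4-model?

No, not valid

Tableau for the negation ¬((b → c) → □◇(b → c)):
1. ¬((b → c) → □◇(b → c)), 0
2. b → c, 0   [¬→-rule on 1]
3. ¬□◇(b → c), 0   [¬→-rule on 1]
4. c, 0   [→-rule on 2 (branches; this branch)]
5. ¬◇(b → c), 1   [¬□-rule on 3: fresh world 1, 0R1]
6. ¬(b → c), 1   [¬◇-rule on 5 via 1R1]
7. b, 1   [¬→-rule on 6]
8. ¬c, 1   [¬→-rule on 6]
Accessibility: 0R0, 0R1, 1R1
The negation has an open branch (countermodel exists).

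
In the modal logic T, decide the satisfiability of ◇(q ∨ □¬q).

Satisfiable

1. ◇(q ∨ □¬q), u
2. q ∨ □¬q, v
3. □¬q, v
4. ¬q, v
Accessibility: uRu, uRv, vRv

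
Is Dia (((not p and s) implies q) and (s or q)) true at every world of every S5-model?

No, not valid

Tableau for the negation not Dia (((not p and s) implies q) and (s or q)):
1. not Dia (((not p and s) implies q) and (s or q)), 0
2. not (((not p and s) implies q) and (s or q)), 0
3. not (s or q), 0
4. not s, 0
5. not q, 0
Accessibility: 0R0
The negation has an open branch (countermodel exists).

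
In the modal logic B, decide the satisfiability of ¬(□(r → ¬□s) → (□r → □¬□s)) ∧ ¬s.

Unsatisfiable (every branch closes)

1. ¬(□(r → ¬□s) → (□r → □¬□s)) ∧ ¬s, 0
2. ¬(□(r → ¬□s) → (□r → □¬□s)), 0   [∧-rule on 1]
3. ¬s, 0   [∧-rule on 1]
4. □(r → ¬□s), 0   [¬→-rule on 2]
5. ¬(□r → □¬□s), 0   [¬→-rule on 2]
6. □r, 0   [¬→-rule on 5]
7. ¬□¬□s, 0   [¬→-rule on 5]
8. r → ¬□s, 0   [□-rule on 4 via 0R0]
9. r, 0   [□-rule on 6 via 0R0]
10. ¬□s, 0   [→-rule on 8 (branches; this branch)]
11. □s, 1   [¬□-rule on 7: fresh world 1, 0R1]
12. r → ¬□s, 1   [□-rule on 4 via 0R1]
13. r, 1   [□-rule on 6 via 0R1]
14. s, 0   [□-rule on 11 via 1R0]
Accessibility: 0R0, 0R1, 1R0, 1R1
Branch closes: s and ¬s both at 0.
Every branch closes; the branch above is one of them.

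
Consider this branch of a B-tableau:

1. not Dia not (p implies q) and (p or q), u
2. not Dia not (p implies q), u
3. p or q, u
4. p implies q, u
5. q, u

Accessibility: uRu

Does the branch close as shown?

No world carries both an atom and its negation.

No, open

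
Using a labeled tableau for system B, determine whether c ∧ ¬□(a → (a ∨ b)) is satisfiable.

1. c ∧ ¬□(a → (a ∨ b)), u
2. c, u   [∧-rule on 1]
3. ¬□(a → (a ∨ b)), u   [∧-rule on 1]
4. ¬(a → (a ∨ b)), v   [¬□-rule on 3: fresh world v, uRv]
5. a, v   [¬→-rule on 4]
6. ¬(a ∨ b), v   [¬→-rule on 4]
7. ¬a, v   [¬∨-rule on 6]
8. ¬b, v   [¬∨-rule on 6]
Accessibility: uRu, uRv, vRu, vRv
Branch closes: a and ¬a both at v.
All branches of the tableau close; one closing branch shown above.

No, unsatisfiable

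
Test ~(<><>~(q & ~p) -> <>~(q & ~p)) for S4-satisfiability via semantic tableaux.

Unsatisfiable (every branch closes)

1. ~(<><>~(q & ~p) -> <>~(q & ~p)), u
2. <><>~(q & ~p), u   [~->-rule on 1]
3. ~<>~(q & ~p), u   [~->-rule on 1]
4. q & ~p, u   [~<>-rule on 3 via uRu]
5. q, u   [&-rule on 4]
6. ~p, u   [&-rule on 4]
7. <>~(q & ~p), v   [<>-rule on 2: fresh world v, uRv]
8. q & ~p, v   [~<>-rule on 3 via uRv]
9. q, v   [&-rule on 8]
10. ~p, v   [&-rule on 8]
11. ~(q & ~p), w   [<>-rule on 7: fresh world w, vRw]
12. q & ~p, w   [~<>-rule on 3 via uRw]
13. q, w   [&-rule on 12]
14. ~p, w   [&-rule on 12]
15. p, w   [~&-rule on 11 (branches; this branch)]
Accessibility: uRu, uRv, uRw, vRv, vRw, wRw
Branch closes: p and ~p both at w.
Every branch closes; the branch above is one of them.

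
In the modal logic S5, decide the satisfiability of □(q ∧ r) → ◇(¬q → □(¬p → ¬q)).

1. □(q ∧ r) → ◇(¬q → □(¬p → ¬q)), 0
2. ◇(¬q → □(¬p → ¬q)), 0
3. ¬q → □(¬p → ¬q), 1
4. □(¬p → ¬q), 1
5. ¬p → ¬q, 0
6. ¬p → ¬q, 1
7. ¬q, 0
8. ¬q, 1
Accessibility: 0R0, 0R1, 1R0, 1R1

Satisfiable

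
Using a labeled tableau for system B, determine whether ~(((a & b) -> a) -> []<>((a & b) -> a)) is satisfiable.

Unsatisfiable

1. ~(((a & b) -> a) -> []<>((a & b) -> a)), w0
2. (a & b) -> a, w0
3. ~[]<>((a & b) -> a), w0
4. ~(a & b), w0
5. ~b, w0
6. ~<>((a & b) -> a), w1
7. ~((a & b) -> a), w0
8. a & b, w0
9. ~a, w0
10. a, w0
11. b, w0
Accessibility: w0Rw0, w0Rw1, w1Rw0, w1Rw1
Branch closes: a and ~a both at w0.
Every branch closes; the branch above is one of them.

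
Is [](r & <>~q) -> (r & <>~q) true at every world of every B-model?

Tableau for the negation ~([](r & <>~q) -> (r & <>~q)):
1. ~([](r & <>~q) -> (r & <>~q)), u
2. [](r & <>~q), u
3. ~(r & <>~q), u
4. r & <>~q, u
5. r, u
6. <>~q, u
7. ~<>~q, u
8. q, u
9. ~q, v
10. r & <>~q, v
11. r, v
12. <>~q, v
13. q, v
Accessibility: uRu, uRv, vRu, vRv
Branch closes: q and ~q both at v.
Every branch of the negation's tableau closes; the branch above is one of them.

Yes, valid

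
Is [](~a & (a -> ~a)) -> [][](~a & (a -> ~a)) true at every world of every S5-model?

Tableau for the negation ~([](~a & (a -> ~a)) -> [][](~a & (a -> ~a))):
1. ~([](~a & (a -> ~a)) -> [][](~a & (a -> ~a))), 0
2. [](~a & (a -> ~a)), 0
3. ~[][](~a & (a -> ~a)), 0
4. ~a & (a -> ~a), 0
5. ~a, 0
6. a -> ~a, 0
7. ~[](~a & (a -> ~a)), 1
8. ~a & (a -> ~a), 1
9. ~a, 1
10. a -> ~a, 1
11. ~(~a & (a -> ~a)), 2
12. ~a & (a -> ~a), 2
13. ~a, 2
14. a -> ~a, 2
15. ~(a -> ~a), 2
16. a, 2
Accessibility: 0R0, 0R1, 0R2, 1R0, 1R1, 1R2, 2R0, 2R1, 2R2
Branch closes: a and ~a both at 2.
All branches of the negation close; one closing branch shown above.

Yes, valid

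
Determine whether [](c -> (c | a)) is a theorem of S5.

Tableau for the negation ~[](c -> (c | a)):
1. ~[](c -> (c | a)), u
2. ~(c -> (c | a)), v
3. c, v
4. ~(c | a), v
5. ~c, v
6. ~a, v
Accessibility: uRu, uRv, vRu, vRv
Branch closes: c and ~c both at v.
All branches of the negation close; one closing branch shown above.

Valid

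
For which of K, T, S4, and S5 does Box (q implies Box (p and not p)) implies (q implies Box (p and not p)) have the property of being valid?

K-tableau for the negation not (Box (q implies Box (p and not p)) implies (q implies Box (p and not p))):
1. not (Box (q implies Box (p and not p)) implies (q implies Box (p and not p))), 0
2. Box (q implies Box (p and not p)), 0
3. not (q implies Box (p and not p)), 0
4. q, 0
5. not Box (p and not p), 0
6. not (p and not p), 1
7. q implies Box (p and not p), 1
8. p, 1
9. Box (p and not p), 1
Accessibility: 0R1
Complete open branch: countermodel on a K-frame, so not valid in K.
T-tableau for the negation not (Box (q implies Box (p and not p)) implies (q implies Box (p and not p))):
1. not (Box (q implies Box (p and not p)) implies (q implies Box (p and not p))), 0
2. Box (q implies Box (p and not p)), 0
3. not (q implies Box (p and not p)), 0
4. q, 0
5. not Box (p and not p), 0
6. q implies Box (p and not p), 0
7. Box (p and not p), 0
8. p and not p, 0
9. p, 0
10. not p, 0
Accessibility: 0R0
Branch closes: p and not p both at 0.
Every branch closes (one shown): valid in T, hence also in S4, S5 (every theorem of T is a theorem of S4 and S5).

T, S4, S5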